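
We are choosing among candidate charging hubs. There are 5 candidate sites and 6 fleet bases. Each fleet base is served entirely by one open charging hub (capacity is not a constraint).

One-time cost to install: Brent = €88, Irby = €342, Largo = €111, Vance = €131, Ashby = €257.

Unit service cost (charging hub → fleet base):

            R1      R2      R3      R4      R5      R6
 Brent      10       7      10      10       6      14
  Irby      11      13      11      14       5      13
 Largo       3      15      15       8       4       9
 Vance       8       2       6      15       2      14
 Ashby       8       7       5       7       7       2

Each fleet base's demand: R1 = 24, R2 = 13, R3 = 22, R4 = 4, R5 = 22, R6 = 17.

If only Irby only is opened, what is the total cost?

Each fleet base is assigned to its cheapest site among the open ones.
{Irby}: R1→Irby 11·24=264, R2→Irby 13·13=169, R3→Irby 11·22=242, R4→Irby 14·4=56, R5→Irby 5·22=110, R6→Irby 13·17=221. Service 1062; fixed 342; total 1404.

Total cost: 1404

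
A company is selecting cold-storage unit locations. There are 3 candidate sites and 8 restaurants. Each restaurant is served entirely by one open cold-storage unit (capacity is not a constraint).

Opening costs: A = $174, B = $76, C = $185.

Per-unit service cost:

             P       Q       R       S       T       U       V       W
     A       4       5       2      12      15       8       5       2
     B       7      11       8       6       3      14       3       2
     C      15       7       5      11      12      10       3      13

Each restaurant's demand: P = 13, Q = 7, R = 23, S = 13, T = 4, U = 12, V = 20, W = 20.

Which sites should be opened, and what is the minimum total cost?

For any fixed open set, each restaurant goes to its cheapest open site; total = fixed + service.
{A, B}: P→A 4·13=52, Q→A 5·7=35, R→A 2·23=46, S→B 6·13=78, T→B 3·4=12, U→A 8·12=96, V→B 3·20=60, W→A 2·20=40. Service 419; fixed 250; total 669.
{A}: P→A 4·13=52, Q→A 5·7=35, R→A 2·23=46, S→A 12·13=156, T→A 15·4=60, U→A 8·12=96, V→A 5·20=100, W→A 2·20=40. Service 585; fixed 174; total 759.
{B}: P→B 7·13=91, Q→B 11·7=77, R→B 8·23=184, S→B 6·13=78, T→B 3·4=12, U→B 14·12=168, V→B 3·20=60, W→B 2·20=40. Service 710; fixed 76; total 786.
{A, B, C}: service 419 + fixed 435 = 854
No other subset beats 669.

Open A and B; minimum total cost 669.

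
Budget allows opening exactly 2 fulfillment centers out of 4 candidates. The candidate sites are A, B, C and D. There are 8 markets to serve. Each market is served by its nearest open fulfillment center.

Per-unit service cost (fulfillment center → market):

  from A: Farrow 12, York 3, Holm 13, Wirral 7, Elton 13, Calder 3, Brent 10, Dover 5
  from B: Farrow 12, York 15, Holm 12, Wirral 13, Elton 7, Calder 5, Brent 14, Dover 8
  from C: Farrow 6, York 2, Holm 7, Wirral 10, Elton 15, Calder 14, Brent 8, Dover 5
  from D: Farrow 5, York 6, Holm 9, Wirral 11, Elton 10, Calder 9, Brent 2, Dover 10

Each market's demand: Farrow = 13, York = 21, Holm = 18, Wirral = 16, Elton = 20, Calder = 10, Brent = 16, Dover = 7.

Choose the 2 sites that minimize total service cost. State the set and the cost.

With exactly 2 open, each market uses its cheapest among the chosen.
{A, D}: Farrow→D 5·13=65, York→A 3·21=63, Holm→D 9·18=162, Wirral→A 7·16=112, Elton→D 10·20=200, Calder→A 3·10=30, Brent→D 2·16=32, Dover→A 5·7=35. Service cost 699.
{C, D}: service cost 750
{B, C}: service cost 759
Among all 6 size-2 choices, {A, D} is lowest.

Choose A and D; total service cost 699.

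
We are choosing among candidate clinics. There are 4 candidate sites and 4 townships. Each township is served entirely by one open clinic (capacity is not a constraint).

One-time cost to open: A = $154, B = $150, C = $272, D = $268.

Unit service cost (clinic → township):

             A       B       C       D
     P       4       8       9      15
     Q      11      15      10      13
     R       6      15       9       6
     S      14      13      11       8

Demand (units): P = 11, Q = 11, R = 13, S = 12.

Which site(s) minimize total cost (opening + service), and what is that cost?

For any fixed open set, each township goes to its cheapest open site; total = fixed + service.
{A}: P→A 4·11=44, Q→A 11·11=121, R→A 6·13=78, S→A 14·12=168. Service 411; fixed 154; total 565.
{A, B}: P→A 4·11=44, Q→A 11·11=121, R→A 6·13=78, S→B 13·12=156. Service 399; fixed 304; total 703.
{C}: P→C 9·11=99, Q→C 10·11=110, R→C 9·13=117, S→C 11·12=132. Service 458; fixed 272; total 730.
{A, B, C, D}: service 328 + fixed 844 = 1172
No other subset beats 565.

Open A only; minimum total cost 565.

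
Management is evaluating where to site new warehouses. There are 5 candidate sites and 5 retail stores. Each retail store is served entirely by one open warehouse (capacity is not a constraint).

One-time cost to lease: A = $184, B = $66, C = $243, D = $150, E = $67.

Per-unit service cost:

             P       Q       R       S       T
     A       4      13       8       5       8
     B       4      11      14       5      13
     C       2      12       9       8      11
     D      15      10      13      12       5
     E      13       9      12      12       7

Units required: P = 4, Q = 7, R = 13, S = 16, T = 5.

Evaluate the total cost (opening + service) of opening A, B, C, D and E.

Total cost: 990

Each retail store is assigned to its cheapest site among the open ones.
{A, B, C, D, E}: P→C 2·4=8, Q→E 9·7=63, R→A 8·13=104, S→A 5·16=80, T→D 5·5=25. Service 280; fixed 710; total 990.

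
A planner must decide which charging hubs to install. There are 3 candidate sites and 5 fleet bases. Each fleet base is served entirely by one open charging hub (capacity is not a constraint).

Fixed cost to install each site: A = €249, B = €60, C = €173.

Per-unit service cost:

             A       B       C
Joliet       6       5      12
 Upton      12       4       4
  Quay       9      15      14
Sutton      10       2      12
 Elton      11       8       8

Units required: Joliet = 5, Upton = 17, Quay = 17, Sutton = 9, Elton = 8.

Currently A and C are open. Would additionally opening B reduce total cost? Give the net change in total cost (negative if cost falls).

Yes — net change −17 (cost falls by 17).

Current service cost with {A, C}: 405.
Adding B: each fleet base re-picks its cheapest; new service cost 328, saving 77.
Extra fixed cost: 60. Net change = 60 − 77 = -17.
(Totals: 827 → 810.)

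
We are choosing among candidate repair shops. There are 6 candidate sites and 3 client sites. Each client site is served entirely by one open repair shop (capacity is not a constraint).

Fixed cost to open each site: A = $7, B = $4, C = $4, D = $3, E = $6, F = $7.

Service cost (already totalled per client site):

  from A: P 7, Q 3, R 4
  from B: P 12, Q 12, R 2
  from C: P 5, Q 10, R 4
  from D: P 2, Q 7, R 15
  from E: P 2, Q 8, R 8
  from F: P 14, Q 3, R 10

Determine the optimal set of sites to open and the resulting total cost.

For any fixed open set, each client site goes to its cheapest open site; total = fixed + service.
{B, D}: P→D 2, Q→D 7, R→B 2. Service 11; fixed 7; total 18.
{A, D}: P→D 2, Q→A 3, R→A 4. Service 9; fixed 10; total 19.
{C, D}: P→D 2, Q→D 7, R→C 4. Service 13; fixed 7; total 20.
{A, B, C, D, E, F}: P→D 2, Q→A 3, R→B 2. Service 7; fixed 31; total 38.
No other subset beats 18.

Open B and D; minimum total cost 18.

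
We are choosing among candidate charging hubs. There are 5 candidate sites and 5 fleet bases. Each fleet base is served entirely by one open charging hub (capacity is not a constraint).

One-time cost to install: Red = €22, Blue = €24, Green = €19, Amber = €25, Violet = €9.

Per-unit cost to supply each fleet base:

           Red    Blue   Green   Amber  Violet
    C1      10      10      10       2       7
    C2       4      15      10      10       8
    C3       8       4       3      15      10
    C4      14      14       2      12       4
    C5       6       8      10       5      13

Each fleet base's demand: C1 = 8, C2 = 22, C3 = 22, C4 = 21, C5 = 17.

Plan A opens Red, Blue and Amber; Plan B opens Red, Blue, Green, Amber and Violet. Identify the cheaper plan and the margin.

Plan A: {Red, Blue, Amber}: C1→Amber 2·8=16, C2→Red 4·22=88, C3→Blue 4·22=88, C4→Amber 12·21=252, C5→Amber 5·17=85. Service 529; fixed 71; total 600.
Plan B: {Red, Blue, Green, Amber, Violet}: C1→Amber 2·8=16, C2→Red 4·22=88, C3→Green 3·22=66, C4→Green 2·21=42, C5→Amber 5·17=85. Service 297; fixed 99; total 396.
Difference: |600 − 396| = 204.

Plan B is cheaper by 204.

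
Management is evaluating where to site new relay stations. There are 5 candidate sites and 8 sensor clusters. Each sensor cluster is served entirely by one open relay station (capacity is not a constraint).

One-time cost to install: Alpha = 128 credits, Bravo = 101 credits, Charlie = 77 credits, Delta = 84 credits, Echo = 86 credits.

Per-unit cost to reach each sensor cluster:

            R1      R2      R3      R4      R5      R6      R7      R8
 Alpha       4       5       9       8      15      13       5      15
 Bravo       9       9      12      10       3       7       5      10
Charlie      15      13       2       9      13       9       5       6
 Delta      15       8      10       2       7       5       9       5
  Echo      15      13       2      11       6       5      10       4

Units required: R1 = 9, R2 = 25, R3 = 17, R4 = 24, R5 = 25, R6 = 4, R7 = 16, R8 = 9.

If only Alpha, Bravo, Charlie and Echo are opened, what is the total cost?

Total cost: 990

Each sensor cluster is assigned to its cheapest site among the open ones.
{Alpha, Bravo, Charlie, Echo}: R1→Alpha 4·9=36, R2→Alpha 5·25=125, R3→Charlie 2·17=34, R4→Alpha 8·24=192, R5→Bravo 3·25=75, R6→Echo 5·4=20, R7→Alpha 5·16=80, R8→Echo 4·9=36. Service 598; fixed 392; total 990.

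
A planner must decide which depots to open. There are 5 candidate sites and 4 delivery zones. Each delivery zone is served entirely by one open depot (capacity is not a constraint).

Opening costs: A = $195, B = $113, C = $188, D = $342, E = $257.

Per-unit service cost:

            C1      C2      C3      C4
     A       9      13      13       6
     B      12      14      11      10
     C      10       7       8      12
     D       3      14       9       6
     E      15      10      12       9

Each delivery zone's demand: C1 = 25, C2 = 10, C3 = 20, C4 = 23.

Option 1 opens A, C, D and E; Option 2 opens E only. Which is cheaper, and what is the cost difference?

Option 1: {A, C, D, E}: C1→D 3·25=75, C2→C 7·10=70, C3→C 8·20=160, C4→A 6·23=138. Service 443; fixed 982; total 1425.
Option 2: {E}: C1→E 15·25=375, C2→E 10·10=100, C3→E 12·20=240, C4→E 9·23=207. Service 922; fixed 257; total 1179.
Difference: |1425 − 1179| = 246.

Option 2 is cheaper by 246.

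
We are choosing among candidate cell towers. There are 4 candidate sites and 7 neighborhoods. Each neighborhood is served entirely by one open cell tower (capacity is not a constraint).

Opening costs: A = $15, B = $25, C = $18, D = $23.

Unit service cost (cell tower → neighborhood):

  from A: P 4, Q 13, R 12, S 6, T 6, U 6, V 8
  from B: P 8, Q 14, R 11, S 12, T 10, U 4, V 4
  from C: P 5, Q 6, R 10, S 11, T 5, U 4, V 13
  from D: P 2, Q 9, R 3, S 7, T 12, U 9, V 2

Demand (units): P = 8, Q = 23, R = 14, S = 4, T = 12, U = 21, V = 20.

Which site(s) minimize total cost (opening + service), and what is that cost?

Open C and D; minimum total cost 449.

For any fixed open set, each neighborhood goes to its cheapest open site; total = fixed + service.
{C, D}: P→D 2·8=16, Q→C 6·23=138, R→D 3·14=42, S→D 7·4=28, T→C 5·12=60, U→C 4·21=84, V→D 2·20=40. Service 408; fixed 41; total 449.
{A, C, D}: P→D 2·8=16, Q→C 6·23=138, R→D 3·14=42, S→A 6·4=24, T→C 5·12=60, U→C 4·21=84, V→D 2·20=40. Service 404; fixed 56; total 460.
{B, C, D}: P→D 2·8=16, Q→C 6·23=138, R→D 3·14=42, S→D 7·4=28, T→C 5·12=60, U→B 4·21=84, V→D 2·20=40. Service 408; fixed 66; total 474.
{A, B, C, D}: service 404 + fixed 81 = 485
No other subset beats 449.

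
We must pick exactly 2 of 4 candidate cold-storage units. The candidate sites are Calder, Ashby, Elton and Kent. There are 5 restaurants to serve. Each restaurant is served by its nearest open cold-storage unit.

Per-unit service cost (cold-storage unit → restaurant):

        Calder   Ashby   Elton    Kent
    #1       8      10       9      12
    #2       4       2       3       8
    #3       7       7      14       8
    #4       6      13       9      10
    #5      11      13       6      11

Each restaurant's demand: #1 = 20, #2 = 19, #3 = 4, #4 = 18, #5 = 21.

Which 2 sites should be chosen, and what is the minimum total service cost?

With exactly 2 open, each restaurant uses its cheapest among the chosen.
{Calder, Elton}: #1→Calder 8·20=160, #2→Elton 3·19=57, #3→Calder 7·4=28, #4→Calder 6·18=108, #5→Elton 6·21=126. Service cost 479.
{Ashby, Elton}: service cost 534
{Elton, Kent}: service cost 557
Among all 6 size-2 choices, {Calder, Elton} is lowest.

Choose Calder and Elton; total service cost 479.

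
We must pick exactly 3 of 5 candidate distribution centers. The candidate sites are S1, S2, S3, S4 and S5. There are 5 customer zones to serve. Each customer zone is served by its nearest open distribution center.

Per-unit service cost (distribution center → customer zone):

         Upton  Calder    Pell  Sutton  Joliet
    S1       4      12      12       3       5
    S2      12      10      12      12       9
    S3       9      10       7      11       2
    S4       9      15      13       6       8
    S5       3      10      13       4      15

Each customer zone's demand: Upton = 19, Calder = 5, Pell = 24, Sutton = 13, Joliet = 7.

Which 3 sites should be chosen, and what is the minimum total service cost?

Choose S1, S3 and S5; total service cost 328.

With exactly 3 open, each customer zone uses its cheapest among the chosen.
{S1, S3, S5}: Upton→S5 3·19=57, Calder→S3 10·5=50, Pell→S3 7·24=168, Sutton→S1 3·13=39, Joliet→S3 2·7=14. Service cost 328.
{S2, S3, S5}: service cost 341
{S3, S4, S5}: service cost 341
Among all 10 size-3 choices, {S1, S3, S5} is lowest.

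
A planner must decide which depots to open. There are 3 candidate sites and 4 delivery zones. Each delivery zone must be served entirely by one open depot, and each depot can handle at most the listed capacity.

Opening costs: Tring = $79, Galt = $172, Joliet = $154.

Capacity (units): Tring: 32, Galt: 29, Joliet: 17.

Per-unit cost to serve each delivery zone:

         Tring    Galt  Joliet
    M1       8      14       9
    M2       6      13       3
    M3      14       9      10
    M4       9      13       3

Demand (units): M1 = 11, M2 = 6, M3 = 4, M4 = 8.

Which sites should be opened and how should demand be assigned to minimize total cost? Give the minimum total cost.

Minimum total cost: 331

Open {Tring}: M1→Tring 8·11=88, M2→Tring 6·6=36, M3→Tring 14·4=56, M4→Tring 9·8=72.
Loads: Tring carries 29/32. Service 252; fixed 79; total 331.
Next best feasible plan costs 419.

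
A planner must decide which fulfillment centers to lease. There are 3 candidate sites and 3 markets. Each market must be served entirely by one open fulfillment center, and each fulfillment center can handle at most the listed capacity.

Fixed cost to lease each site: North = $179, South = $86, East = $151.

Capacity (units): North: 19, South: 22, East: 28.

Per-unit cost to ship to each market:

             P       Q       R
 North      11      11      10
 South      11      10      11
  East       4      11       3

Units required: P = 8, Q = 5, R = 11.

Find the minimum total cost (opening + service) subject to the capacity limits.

Minimum total cost: 271

Open {East}: P→East 4·8=32, Q→East 11·5=55, R→East 3·11=33.
Loads: East carries 24/28. Service 120; fixed 151; total 271.
Next best feasible plan costs 352.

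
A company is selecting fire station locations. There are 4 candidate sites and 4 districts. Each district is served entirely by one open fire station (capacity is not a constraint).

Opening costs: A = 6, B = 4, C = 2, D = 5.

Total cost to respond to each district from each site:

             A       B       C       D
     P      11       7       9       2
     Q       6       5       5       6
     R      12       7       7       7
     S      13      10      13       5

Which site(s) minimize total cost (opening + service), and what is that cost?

Open D only; minimum total cost 25.

For any fixed open set, each district goes to its cheapest open site; total = fixed + service.
{D}: P→D 2, Q→D 6, R→D 7, S→D 5. Service 20; fixed 5; total 25.
{C, D}: P→D 2, Q→C 5, R→C 7, S→D 5. Service 19; fixed 7; total 26.
{B, D}: P→D 2, Q→B 5, R→B 7, S→D 5. Service 19; fixed 9; total 28.
{A, B, C, D}: P→D 2, Q→B 5, R→B 7, S→D 5. Service 19; fixed 17; total 36.
No other subset beats 25.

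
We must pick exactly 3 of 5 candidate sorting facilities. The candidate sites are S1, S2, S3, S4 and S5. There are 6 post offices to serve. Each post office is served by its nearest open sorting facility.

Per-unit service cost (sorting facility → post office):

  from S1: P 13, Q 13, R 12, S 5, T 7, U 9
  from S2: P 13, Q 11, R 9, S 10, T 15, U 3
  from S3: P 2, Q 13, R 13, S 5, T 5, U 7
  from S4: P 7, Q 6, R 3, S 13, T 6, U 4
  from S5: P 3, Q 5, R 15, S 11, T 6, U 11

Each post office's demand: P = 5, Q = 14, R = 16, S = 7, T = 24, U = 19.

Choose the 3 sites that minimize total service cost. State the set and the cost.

Choose S2, S3 and S4; total service cost 354.

With exactly 3 open, each post office uses its cheapest among the chosen.
{S2, S3, S4}: P→S3 2·5=10, Q→S4 6·14=84, R→S4 3·16=48, S→S3 5·7=35, T→S3 5·24=120, U→S2 3·19=57. Service cost 354.
{S3, S4, S5}: service cost 359
{S1, S3, S4}: service cost 373
Among all 10 size-3 choices, {S2, S3, S4} is lowest.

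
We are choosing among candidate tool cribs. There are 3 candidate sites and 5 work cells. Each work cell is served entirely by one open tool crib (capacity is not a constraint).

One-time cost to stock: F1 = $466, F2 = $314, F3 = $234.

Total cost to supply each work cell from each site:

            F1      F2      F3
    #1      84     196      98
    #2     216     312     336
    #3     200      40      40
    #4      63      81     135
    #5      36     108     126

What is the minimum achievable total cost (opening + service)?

Minimum total cost: 969

For any fixed open set, each work cell goes to its cheapest open site; total = fixed + service.
{F3}: #1→F3 98, #2→F3 336, #3→F3 40, #4→F3 135, #5→F3 126. Service 735; fixed 234; total 969.
{F2}: service 737 + fixed 314 = 1051
{F1}: #1→F1 84, #2→F1 216, #3→F1 200, #4→F1 63, #5→F1 36. Service 599; fixed 466; total 1065.
{F1, F2, F3}: service 439 + fixed 1014 = 1453
(All 7 nonempty subsets were checked; F3 only is lowest.)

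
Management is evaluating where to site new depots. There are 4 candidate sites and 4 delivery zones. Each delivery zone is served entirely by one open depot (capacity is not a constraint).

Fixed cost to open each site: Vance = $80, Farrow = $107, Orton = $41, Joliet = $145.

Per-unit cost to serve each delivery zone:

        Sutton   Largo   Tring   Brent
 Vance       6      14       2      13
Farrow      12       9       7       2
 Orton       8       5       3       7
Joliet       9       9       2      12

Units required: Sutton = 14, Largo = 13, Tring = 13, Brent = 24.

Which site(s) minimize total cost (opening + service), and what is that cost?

For any fixed open set, each delivery zone goes to its cheapest open site; total = fixed + service.
{Farrow, Orton}: Sutton→Orton 8·14=112, Largo→Orton 5·13=65, Tring→Orton 3·13=39, Brent→Farrow 2·24=48. Service 264; fixed 148; total 412.
{Orton}: service 384 + fixed 41 = 425
{Vance, Farrow, Orton}: service 223 + fixed 228 = 451
{Vance, Farrow, Orton, Joliet}: Sutton→Vance 6·14=84, Largo→Orton 5·13=65, Tring→Vance 2·13=26, Brent→Farrow 2·24=48. Service 223; fixed 373; total 596.
No other subset beats 412.

Open Farrow and Orton; minimum total cost 412.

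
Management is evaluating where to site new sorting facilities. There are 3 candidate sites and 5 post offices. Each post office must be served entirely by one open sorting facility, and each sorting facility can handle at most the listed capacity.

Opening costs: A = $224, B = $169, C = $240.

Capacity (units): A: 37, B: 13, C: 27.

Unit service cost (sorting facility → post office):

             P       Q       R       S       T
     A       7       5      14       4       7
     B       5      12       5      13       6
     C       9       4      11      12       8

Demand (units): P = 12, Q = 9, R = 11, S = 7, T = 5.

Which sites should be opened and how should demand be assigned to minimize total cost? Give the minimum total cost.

Minimum total cost: 640

Open {A, B}: P→A 7·12=84, Q→A 5·9=45, R→B 5·11=55, S→A 4·7=28, T→A 7·5=35.
Loads: A carries 33/37, B carries 11/13. Service 247; fixed 393; total 640.
Next best feasible plan costs 715.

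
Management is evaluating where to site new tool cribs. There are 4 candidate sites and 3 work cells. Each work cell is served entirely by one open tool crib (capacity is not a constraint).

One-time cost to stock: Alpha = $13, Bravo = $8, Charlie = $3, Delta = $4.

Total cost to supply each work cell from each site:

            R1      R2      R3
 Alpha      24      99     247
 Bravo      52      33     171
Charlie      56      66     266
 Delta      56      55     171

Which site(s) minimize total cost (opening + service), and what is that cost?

Open Alpha and Bravo; minimum total cost 249.

For any fixed open set, each work cell goes to its cheapest open site; total = fixed + service.
{Alpha, Bravo}: R1→Alpha 24, R2→Bravo 33, R3→Bravo 171. Service 228; fixed 21; total 249.
{Alpha, Bravo, Charlie}: service 228 + fixed 24 = 252
{Alpha, Bravo, Delta}: service 228 + fixed 25 = 253
{Alpha, Bravo, Charlie, Delta}: service 228 + fixed 28 = 256
No other subset beats 249.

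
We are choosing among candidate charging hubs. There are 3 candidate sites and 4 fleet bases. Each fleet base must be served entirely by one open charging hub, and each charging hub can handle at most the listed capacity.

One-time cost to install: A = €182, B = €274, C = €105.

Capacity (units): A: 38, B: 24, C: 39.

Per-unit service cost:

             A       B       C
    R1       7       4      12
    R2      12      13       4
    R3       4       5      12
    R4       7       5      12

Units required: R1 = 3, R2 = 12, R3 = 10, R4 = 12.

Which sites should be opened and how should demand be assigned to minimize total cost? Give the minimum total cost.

Minimum total cost: 453

Open {C}: R1→C 12·3=36, R2→C 4·12=48, R3→C 12·10=120, R4→C 12·12=144.
Loads: C carries 37/39. Service 348; fixed 105; total 453.
Next best feasible plan costs 471.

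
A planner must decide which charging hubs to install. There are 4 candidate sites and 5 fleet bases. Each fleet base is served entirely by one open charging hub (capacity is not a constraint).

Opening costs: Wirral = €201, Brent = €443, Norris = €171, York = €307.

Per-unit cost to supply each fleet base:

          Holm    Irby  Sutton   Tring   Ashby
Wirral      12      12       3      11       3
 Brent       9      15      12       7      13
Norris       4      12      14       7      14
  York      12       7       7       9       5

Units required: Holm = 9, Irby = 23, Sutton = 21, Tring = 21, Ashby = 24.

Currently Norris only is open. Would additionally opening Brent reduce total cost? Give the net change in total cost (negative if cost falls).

Current service cost with {Norris}: 1089.
Adding Brent: each fleet base re-picks its cheapest; new service cost 1023, saving 66.
Extra fixed cost: 443. Net change = 443 − 66 = 377.
(Totals: 1260 → 1637.)

No — net change +377 (cost rises by 377).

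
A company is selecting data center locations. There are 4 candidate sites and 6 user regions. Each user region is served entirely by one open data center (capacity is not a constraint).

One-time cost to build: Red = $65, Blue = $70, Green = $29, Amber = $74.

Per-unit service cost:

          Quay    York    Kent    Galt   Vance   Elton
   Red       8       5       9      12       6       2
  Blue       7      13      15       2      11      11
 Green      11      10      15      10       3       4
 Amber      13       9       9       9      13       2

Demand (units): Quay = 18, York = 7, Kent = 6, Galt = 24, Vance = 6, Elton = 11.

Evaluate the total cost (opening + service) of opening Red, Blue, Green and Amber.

Each user region is assigned to its cheapest site among the open ones.
{Red, Blue, Green, Amber}: Quay→Blue 7·18=126, York→Red 5·7=35, Kent→Red 9·6=54, Galt→Blue 2·24=48, Vance→Green 3·6=18, Elton→Red 2·11=22. Service 303; fixed 238; total 541.

Total cost: 541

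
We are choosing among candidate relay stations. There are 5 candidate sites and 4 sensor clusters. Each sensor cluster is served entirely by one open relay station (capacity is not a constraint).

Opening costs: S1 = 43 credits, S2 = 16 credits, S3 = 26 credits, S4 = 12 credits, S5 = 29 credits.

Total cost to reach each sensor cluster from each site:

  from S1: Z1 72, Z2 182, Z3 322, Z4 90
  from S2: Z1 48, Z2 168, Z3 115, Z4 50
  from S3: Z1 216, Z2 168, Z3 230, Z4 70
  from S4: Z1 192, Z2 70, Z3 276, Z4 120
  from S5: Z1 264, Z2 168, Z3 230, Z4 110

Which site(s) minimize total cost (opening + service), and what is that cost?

Open S2 and S4; minimum total cost 311.

For any fixed open set, each sensor cluster goes to its cheapest open site; total = fixed + service.
{S2, S4}: Z1→S2 48, Z2→S4 70, Z3→S2 115, Z4→S2 50. Service 283; fixed 28; total 311.
{S2, S3, S4}: Z1→S2 48, Z2→S4 70, Z3→S2 115, Z4→S2 50. Service 283; fixed 54; total 337.
{S2, S4, S5}: service 283 + fixed 57 = 340
{S1, S2, S3, S4, S5}: Z1→S2 48, Z2→S4 70, Z3→S2 115, Z4→S2 50. Service 283; fixed 126; total 409.
No other subset beats 311.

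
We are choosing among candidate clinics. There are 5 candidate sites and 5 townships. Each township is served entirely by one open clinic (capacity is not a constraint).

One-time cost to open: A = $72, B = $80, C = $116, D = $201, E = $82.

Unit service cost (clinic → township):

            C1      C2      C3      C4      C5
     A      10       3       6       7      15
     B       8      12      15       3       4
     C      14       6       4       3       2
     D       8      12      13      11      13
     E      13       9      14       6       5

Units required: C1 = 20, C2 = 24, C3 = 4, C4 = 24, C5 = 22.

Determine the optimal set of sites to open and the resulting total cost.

Open A and B; minimum total cost 568.

For any fixed open set, each township goes to its cheapest open site; total = fixed + service.
{A, B}: C1→B 8·20=160, C2→A 3·24=72, C3→A 6·4=24, C4→B 3·24=72, C5→B 4·22=88. Service 416; fixed 152; total 568.
{A, C}: service 404 + fixed 188 = 592
{A, B, C}: C1→B 8·20=160, C2→A 3·24=72, C3→C 4·4=16, C4→B 3·24=72, C5→C 2·22=44. Service 364; fixed 268; total 632.
{A, B, C, D, E}: C1→B 8·20=160, C2→A 3·24=72, C3→C 4·4=16, C4→B 3·24=72, C5→C 2·22=44. Service 364; fixed 551; total 915.
No other subset beats 568.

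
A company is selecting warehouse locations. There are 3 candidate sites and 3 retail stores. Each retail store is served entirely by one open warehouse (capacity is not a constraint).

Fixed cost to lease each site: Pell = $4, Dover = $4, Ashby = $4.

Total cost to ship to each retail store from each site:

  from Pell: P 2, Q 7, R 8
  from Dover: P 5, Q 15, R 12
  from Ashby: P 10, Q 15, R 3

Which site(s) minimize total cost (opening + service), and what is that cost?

Open Pell and Ashby; minimum total cost 20.

For any fixed open set, each retail store goes to its cheapest open site; total = fixed + service.
{Pell, Ashby}: P→Pell 2, Q→Pell 7, R→Ashby 3. Service 12; fixed 8; total 20.
{Pell}: service 17 + fixed 4 = 21
{Pell, Dover, Ashby}: P→Pell 2, Q→Pell 7, R→Ashby 3. Service 12; fixed 12; total 24.
(All 7 nonempty subsets were checked; Pell and Ashby is lowest.)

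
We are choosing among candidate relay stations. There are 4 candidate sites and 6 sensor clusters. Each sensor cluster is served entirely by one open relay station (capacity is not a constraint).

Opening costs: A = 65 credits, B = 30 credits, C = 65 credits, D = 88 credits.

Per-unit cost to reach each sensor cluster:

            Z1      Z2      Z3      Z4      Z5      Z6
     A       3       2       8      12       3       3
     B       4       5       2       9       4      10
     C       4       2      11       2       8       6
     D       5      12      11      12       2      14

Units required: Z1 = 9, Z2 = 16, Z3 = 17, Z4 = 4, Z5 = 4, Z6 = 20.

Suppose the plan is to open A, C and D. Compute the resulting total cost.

Total cost: 489

Each sensor cluster is assigned to its cheapest site among the open ones.
{A, C, D}: Z1→A 3·9=27, Z2→A 2·16=32, Z3→A 8·17=136, Z4→C 2·4=8, Z5→D 2·4=8, Z6→A 3·20=60. Service 271; fixed 218; total 489.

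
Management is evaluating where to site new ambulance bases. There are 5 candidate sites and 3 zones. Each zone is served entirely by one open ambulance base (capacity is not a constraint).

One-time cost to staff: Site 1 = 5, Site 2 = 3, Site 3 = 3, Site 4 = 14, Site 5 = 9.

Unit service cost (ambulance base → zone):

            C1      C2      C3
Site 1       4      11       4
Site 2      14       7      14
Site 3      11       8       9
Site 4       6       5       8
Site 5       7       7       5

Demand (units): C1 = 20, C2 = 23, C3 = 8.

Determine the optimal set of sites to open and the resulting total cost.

For any fixed open set, each zone goes to its cheapest open site; total = fixed + service.
{Site 1, Site 4}: C1→Site 1 4·20=80, C2→Site 4 5·23=115, C3→Site 1 4·8=32. Service 227; fixed 19; total 246.
{Site 1, Site 2, Site 4}: C1→Site 1 4·20=80, C2→Site 4 5·23=115, C3→Site 1 4·8=32. Service 227; fixed 22; total 249.
{Site 1, Site 3, Site 4}: service 227 + fixed 22 = 249
{Site 1, Site 2, Site 3, Site 4, Site 5}: service 227 + fixed 34 = 261
No other subset beats 246.

Open Site 1 and Site 4; minimum total cost 246.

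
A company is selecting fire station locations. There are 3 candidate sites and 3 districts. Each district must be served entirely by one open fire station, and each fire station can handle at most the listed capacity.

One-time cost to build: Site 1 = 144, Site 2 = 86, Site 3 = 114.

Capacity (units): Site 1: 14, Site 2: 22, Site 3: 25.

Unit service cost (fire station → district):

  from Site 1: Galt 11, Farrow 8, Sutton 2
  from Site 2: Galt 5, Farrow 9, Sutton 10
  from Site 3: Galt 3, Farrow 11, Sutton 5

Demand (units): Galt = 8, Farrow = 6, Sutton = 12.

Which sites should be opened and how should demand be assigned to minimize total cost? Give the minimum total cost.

Minimum total cost: 338

Open {Site 2, Site 3}: Galt→Site 3 3·8=24, Farrow→Site 2 9·6=54, Sutton→Site 3 5·12=60.
Loads: Site 2 carries 6/22, Site 3 carries 20/25. Service 138; fixed 200; total 338.
Next best feasible plan costs 348.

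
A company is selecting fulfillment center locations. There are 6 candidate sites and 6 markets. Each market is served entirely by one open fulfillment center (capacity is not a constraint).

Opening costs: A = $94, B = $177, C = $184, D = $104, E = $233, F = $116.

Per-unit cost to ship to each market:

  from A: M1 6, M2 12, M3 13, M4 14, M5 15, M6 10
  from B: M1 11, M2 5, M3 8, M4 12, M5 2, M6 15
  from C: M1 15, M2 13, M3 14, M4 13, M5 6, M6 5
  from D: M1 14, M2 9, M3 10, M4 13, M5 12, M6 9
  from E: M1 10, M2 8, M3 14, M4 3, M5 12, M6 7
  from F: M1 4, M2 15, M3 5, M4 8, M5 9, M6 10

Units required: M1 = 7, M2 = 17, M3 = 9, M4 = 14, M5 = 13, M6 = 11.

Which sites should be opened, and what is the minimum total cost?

For any fixed open set, each market goes to its cheapest open site; total = fixed + service.
{B, F}: M1→F 4·7=28, M2→B 5·17=85, M3→F 5·9=45, M4→F 8·14=112, M5→B 2·13=26, M6→F 10·11=110. Service 406; fixed 293; total 699.
{B}: service 593 + fixed 177 = 770
{A, B}: service 503 + fixed 271 = 774
{A, B, C, D, E, F}: service 281 + fixed 908 = 1189
No other subset beats 699.

Open B and F; minimum total cost 699.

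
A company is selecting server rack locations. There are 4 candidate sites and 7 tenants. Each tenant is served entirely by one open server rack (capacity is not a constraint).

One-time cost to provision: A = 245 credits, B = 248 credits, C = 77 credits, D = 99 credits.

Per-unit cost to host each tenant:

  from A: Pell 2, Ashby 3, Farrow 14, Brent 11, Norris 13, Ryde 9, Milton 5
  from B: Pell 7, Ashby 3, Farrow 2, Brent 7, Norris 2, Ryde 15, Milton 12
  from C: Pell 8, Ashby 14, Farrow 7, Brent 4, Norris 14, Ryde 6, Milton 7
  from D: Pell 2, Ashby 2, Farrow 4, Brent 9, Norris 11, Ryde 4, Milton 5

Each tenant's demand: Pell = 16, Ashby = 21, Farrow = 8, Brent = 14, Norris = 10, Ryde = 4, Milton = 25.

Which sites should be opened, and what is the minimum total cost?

Open D only; minimum total cost 582.

For any fixed open set, each tenant goes to its cheapest open site; total = fixed + service.
{D}: Pell→D 2·16=32, Ashby→D 2·21=42, Farrow→D 4·8=32, Brent→D 9·14=126, Norris→D 11·10=110, Ryde→D 4·4=16, Milton→D 5·25=125. Service 483; fixed 99; total 582.
{C, D}: service 413 + fixed 176 = 589
{B, D}: service 349 + fixed 347 = 696
{A, B, C, D}: service 307 + fixed 669 = 976
No other subset beats 582.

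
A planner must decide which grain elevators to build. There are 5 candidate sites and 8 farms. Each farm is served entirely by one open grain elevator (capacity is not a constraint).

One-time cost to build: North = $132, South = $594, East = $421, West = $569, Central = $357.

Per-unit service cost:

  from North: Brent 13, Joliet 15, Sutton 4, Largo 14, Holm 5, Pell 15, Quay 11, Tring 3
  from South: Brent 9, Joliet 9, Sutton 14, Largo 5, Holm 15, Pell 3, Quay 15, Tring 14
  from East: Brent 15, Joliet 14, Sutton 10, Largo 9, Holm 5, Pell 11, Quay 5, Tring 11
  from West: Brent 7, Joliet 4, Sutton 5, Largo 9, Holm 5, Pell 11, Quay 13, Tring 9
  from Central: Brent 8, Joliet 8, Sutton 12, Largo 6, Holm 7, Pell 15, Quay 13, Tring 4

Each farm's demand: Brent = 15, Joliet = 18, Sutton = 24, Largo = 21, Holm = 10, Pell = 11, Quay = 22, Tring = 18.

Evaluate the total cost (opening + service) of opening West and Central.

Total cost: 1878

Each farm is assigned to its cheapest site among the open ones.
{West, Central}: Brent→West 7·15=105, Joliet→West 4·18=72, Sutton→West 5·24=120, Largo→Central 6·21=126, Holm→West 5·10=50, Pell→West 11·11=121, Quay→West 13·22=286, Tring→Central 4·18=72. Service 952; fixed 926; total 1878.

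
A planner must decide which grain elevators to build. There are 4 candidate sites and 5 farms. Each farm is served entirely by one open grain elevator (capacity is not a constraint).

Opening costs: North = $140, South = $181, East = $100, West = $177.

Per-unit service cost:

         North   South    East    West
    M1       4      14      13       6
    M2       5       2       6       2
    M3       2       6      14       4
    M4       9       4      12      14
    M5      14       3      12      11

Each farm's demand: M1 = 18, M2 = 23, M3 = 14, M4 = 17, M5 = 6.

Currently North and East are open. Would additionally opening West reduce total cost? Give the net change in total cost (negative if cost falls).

Current service cost with {North, East}: 440.
Adding West: each farm re-picks its cheapest; new service cost 365, saving 75.
Extra fixed cost: 177. Net change = 177 − 75 = 102.
(Totals: 680 → 782.)

No — net change +102 (cost rises by 102).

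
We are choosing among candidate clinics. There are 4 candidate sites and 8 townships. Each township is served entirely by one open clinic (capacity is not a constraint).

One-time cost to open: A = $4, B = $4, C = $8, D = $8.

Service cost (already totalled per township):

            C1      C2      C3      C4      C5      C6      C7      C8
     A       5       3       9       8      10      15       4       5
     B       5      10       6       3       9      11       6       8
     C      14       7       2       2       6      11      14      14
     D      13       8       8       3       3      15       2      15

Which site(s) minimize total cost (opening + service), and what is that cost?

Open A and C; minimum total cost 50.

For any fixed open set, each township goes to its cheapest open site; total = fixed + service.
{A, C}: C1→A 5, C2→A 3, C3→C 2, C4→C 2, C5→C 6, C6→C 11, C7→A 4, C8→A 5. Service 38; fixed 12; total 50.
{A, C, D}: service 33 + fixed 20 = 53
{A, B}: service 46 + fixed 8 = 54
{A, B, C, D}: C1→A 5, C2→A 3, C3→C 2, C4→C 2, C5→D 3, C6→B 11, C7→D 2, C8→A 5. Service 33; fixed 24; total 57.
No other subset beats 50.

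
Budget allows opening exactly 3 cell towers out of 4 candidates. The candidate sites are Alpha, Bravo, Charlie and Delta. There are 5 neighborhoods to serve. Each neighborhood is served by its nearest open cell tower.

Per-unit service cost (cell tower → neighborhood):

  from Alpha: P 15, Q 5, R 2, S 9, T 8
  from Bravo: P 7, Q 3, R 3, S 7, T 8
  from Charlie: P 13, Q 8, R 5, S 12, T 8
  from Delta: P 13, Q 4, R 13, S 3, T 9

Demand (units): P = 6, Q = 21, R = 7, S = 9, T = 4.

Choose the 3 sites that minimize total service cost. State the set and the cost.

With exactly 3 open, each neighborhood uses its cheapest among the chosen.
{Alpha, Bravo, Delta}: P→Bravo 7·6=42, Q→Bravo 3·21=63, R→Alpha 2·7=14, S→Delta 3·9=27, T→Alpha 8·4=32. Service cost 178.
{Bravo, Charlie, Delta}: service cost 185
{Alpha, Bravo, Charlie}: service cost 214
Among all 4 size-3 choices, {Alpha, Bravo, Delta} is lowest.

Choose Alpha, Bravo and Delta; total service cost 178.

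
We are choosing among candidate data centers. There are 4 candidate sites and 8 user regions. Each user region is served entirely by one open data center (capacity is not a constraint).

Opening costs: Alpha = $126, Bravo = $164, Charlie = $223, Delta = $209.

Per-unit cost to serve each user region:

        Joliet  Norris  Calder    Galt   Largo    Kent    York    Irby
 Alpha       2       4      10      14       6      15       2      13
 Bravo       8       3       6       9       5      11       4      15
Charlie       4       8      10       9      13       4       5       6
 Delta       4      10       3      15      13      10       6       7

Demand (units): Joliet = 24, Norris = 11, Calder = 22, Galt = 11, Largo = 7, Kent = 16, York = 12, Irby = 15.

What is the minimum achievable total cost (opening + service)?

Minimum total cost: 978

For any fixed open set, each user region goes to its cheapest open site; total = fixed + service.
{Alpha, Delta}: Joliet→Alpha 2·24=48, Norris→Alpha 4·11=44, Calder→Delta 3·22=66, Galt→Alpha 14·11=154, Largo→Alpha 6·7=42, Kent→Delta 10·16=160, York→Alpha 2·12=24, Irby→Delta 7·15=105. Service 643; fixed 335; total 978.
{Alpha, Charlie}: service 631 + fixed 349 = 980
{Bravo, Charlie}: Joliet→Charlie 4·24=96, Norris→Bravo 3·11=33, Calder→Bravo 6·22=132, Galt→Bravo 9·11=99, Largo→Bravo 5·7=35, Kent→Charlie 4·16=64, York→Bravo 4·12=48, Irby→Charlie 6·15=90. Service 597; fixed 387; total 984.
{Alpha, Bravo, Charlie, Delta}: Joliet→Alpha 2·24=48, Norris→Bravo 3·11=33, Calder→Delta 3·22=66, Galt→Bravo 9·11=99, Largo→Bravo 5·7=35, Kent→Charlie 4·16=64, York→Alpha 2·12=24, Irby→Charlie 6·15=90. Service 459; fixed 722; total 1181.
(All 15 nonempty subsets were checked; Alpha and Delta is lowest.)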